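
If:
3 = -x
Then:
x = -3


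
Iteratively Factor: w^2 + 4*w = (w + 4)*(w)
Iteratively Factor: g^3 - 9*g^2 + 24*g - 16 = (g - 4)*(g^2 - 5*g + 4) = (g - 4)*(g - 1)*(g - 4)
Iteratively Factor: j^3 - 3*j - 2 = (j - 2)*(j^2 + 2*j + 1) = (j - 2)*(j + 1)*(j + 1)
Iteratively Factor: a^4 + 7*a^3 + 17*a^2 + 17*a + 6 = (a + 1)*(a^3 + 6*a^2 + 11*a + 6) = (a + 1)*(a + 3)*(a^2 + 3*a + 2) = (a + 1)^2*(a + 3)*(a + 2)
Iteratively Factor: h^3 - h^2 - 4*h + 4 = (h + 2)*(h^2 - 3*h + 2) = (h - 2)*(h + 2)*(h - 1)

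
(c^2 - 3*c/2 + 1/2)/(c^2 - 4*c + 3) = (c - 1/2)/(c - 3)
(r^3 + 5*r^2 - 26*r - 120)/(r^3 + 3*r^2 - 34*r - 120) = (r^2 + r - 30)/(r^2 - r - 30)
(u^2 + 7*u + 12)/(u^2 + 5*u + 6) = (u + 4)/(u + 2)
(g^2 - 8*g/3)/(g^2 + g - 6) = g*(3*g - 8)/(3*(g^2 + g - 6))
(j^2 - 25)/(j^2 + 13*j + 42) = (j^2 - 25)/(j^2 + 13*j + 42)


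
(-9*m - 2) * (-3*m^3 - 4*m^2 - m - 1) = 27*m^4 + 42*m^3 + 17*m^2 + 11*m + 2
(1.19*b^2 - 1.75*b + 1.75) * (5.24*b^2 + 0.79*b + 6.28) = 6.2356*b^4 - 8.2299*b^3 + 15.2607*b^2 - 9.6075*b + 10.99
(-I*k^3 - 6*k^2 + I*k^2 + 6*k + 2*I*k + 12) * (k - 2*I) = -I*k^4 - 8*k^3 + I*k^3 + 8*k^2 + 14*I*k^2 + 16*k - 12*I*k - 24*I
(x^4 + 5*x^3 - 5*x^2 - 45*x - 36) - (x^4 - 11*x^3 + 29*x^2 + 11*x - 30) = 16*x^3 - 34*x^2 - 56*x - 6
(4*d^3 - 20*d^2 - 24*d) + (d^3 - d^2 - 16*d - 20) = 5*d^3 - 21*d^2 - 40*d - 20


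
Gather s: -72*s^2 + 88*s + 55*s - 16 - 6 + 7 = -72*s^2 + 143*s - 15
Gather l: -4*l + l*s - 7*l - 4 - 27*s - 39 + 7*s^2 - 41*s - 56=l*(s - 11) + 7*s^2 - 68*s - 99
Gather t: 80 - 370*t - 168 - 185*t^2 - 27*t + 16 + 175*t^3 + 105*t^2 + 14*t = 175*t^3 - 80*t^2 - 383*t - 72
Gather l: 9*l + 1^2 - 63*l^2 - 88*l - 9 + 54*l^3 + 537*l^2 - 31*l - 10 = 54*l^3 + 474*l^2 - 110*l - 18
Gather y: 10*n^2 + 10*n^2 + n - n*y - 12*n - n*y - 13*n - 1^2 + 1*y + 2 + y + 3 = 20*n^2 - 24*n + y*(2 - 2*n) + 4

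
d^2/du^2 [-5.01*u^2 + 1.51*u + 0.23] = -10.0200000000000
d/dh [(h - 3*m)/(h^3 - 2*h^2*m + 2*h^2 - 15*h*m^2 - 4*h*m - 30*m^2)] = (h^3 - 2*h^2*m + 2*h^2 - 15*h*m^2 - 4*h*m - 30*m^2 + (h - 3*m)*(-3*h^2 + 4*h*m - 4*h + 15*m^2 + 4*m))/(-h^3 + 2*h^2*m - 2*h^2 + 15*h*m^2 + 4*h*m + 30*m^2)^2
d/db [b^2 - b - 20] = 2*b - 1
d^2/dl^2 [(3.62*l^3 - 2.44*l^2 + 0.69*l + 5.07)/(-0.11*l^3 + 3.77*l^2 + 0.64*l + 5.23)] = (-2.94338*l^6 - 1.57918199999995*l^5 - 22.9796820000001*l^4 + 161.593594*l^3 - 796.337862*l^2 - 603.374196*l + 333.879338)/(0.001331*l^9 - 0.136851*l^8 + 4.667025*l^7 - 52.180034*l^6 - 14.140314*l^5 - 225.423825*l^4 - 66.949351*l^3 - 315.787923*l^2 - 52.517568*l - 143.055667)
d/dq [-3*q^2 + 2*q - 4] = 2 - 6*q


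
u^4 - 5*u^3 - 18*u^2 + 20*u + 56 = (u - 7)*(u - 2)*(u + 2)^2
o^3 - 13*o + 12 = (o - 3)*(o - 1)*(o + 4)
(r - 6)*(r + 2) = r^2 - 4*r - 12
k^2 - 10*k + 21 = (k - 7)*(k - 3)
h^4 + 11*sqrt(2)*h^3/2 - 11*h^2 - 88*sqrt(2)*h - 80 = (h - 4)*(h + 4)*(h + sqrt(2)/2)*(h + 5*sqrt(2))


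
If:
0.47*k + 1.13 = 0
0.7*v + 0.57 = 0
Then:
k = -2.40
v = -0.81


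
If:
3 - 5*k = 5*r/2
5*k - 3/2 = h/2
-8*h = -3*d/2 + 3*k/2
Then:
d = 83/5 - 163*r/6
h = 3 - 5*r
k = 3/5 - r/2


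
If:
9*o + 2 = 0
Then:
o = -2/9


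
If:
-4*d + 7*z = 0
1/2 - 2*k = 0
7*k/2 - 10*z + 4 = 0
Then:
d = 273/320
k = 1/4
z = 39/80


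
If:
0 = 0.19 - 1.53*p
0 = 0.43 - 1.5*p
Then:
No Solution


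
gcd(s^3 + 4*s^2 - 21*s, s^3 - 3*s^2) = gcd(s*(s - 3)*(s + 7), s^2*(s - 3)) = s^2 - 3*s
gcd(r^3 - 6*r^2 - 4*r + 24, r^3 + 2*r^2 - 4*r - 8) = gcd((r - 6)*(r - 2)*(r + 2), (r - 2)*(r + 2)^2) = r^2 - 4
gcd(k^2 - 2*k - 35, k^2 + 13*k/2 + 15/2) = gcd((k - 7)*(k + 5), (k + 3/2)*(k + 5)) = k + 5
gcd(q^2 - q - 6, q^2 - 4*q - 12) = q + 2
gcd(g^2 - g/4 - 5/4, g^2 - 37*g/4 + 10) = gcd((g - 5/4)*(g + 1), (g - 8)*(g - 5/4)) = g - 5/4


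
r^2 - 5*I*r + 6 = (r - 6*I)*(r + I)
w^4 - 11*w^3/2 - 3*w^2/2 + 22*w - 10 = (w - 5)*(w - 2)*(w - 1/2)*(w + 2)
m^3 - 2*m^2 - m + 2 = (m - 2)*(m - 1)*(m + 1)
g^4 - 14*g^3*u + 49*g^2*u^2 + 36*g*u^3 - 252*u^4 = (g - 7*u)*(g - 6*u)*(g - 3*u)*(g + 2*u)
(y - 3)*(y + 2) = y^2 - y - 6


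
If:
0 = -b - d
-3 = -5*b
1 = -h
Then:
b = 3/5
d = -3/5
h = -1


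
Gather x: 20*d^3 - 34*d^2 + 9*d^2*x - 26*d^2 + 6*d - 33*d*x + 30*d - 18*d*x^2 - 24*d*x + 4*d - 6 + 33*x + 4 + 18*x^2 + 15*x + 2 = 20*d^3 - 60*d^2 + 40*d + x^2*(18 - 18*d) + x*(9*d^2 - 57*d + 48)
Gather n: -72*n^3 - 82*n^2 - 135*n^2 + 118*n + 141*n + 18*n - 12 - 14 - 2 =-72*n^3 - 217*n^2 + 277*n - 28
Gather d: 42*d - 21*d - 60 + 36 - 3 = 21*d - 27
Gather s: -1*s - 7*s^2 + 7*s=-7*s^2 + 6*s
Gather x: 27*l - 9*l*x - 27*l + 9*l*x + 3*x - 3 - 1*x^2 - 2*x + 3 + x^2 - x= 0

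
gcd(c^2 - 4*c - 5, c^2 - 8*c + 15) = c - 5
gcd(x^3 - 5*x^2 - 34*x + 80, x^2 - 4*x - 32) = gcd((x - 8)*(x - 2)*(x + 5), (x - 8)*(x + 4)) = x - 8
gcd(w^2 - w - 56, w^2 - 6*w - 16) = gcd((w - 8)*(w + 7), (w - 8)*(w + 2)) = w - 8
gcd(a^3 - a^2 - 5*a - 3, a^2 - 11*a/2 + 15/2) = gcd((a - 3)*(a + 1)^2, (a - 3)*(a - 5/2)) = a - 3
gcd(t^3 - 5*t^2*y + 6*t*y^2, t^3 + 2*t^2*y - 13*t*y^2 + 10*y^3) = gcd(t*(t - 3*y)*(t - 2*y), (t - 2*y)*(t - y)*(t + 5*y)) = -t + 2*y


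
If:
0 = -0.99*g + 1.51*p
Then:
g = 1.52525252525253*p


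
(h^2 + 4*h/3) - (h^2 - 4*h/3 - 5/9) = 8*h/3 + 5/9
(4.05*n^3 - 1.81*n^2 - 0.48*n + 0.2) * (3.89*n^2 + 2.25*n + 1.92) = 15.7545*n^5 + 2.0716*n^4 + 1.8363*n^3 - 3.7772*n^2 - 0.4716*n + 0.384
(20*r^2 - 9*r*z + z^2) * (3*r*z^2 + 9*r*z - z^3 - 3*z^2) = 60*r^3*z^2 + 180*r^3*z - 47*r^2*z^3 - 141*r^2*z^2 + 12*r*z^4 + 36*r*z^3 - z^5 - 3*z^4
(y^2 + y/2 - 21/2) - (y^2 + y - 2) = -y/2 - 17/2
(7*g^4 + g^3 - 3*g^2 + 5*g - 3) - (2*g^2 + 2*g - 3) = 7*g^4 + g^3 - 5*g^2 + 3*g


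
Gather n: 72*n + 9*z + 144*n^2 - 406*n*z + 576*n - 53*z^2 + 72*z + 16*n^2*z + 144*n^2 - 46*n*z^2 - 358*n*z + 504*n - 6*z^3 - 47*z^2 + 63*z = n^2*(16*z + 288) + n*(-46*z^2 - 764*z + 1152) - 6*z^3 - 100*z^2 + 144*z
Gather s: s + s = 2*s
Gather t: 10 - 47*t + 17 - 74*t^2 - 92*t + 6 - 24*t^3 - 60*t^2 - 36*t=-24*t^3 - 134*t^2 - 175*t + 33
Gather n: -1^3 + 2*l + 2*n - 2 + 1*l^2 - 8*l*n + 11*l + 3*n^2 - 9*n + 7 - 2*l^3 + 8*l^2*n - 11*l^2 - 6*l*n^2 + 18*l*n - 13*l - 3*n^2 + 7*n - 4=-2*l^3 - 10*l^2 - 6*l*n^2 + n*(8*l^2 + 10*l)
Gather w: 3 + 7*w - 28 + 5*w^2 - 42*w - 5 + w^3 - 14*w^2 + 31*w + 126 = w^3 - 9*w^2 - 4*w + 96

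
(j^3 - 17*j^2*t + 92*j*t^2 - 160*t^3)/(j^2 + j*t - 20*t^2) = (j^2 - 13*j*t + 40*t^2)/(j + 5*t)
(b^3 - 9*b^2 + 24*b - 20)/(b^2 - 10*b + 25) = (b^2 - 4*b + 4)/(b - 5)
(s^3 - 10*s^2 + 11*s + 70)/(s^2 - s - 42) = (s^2 - 3*s - 10)/(s + 6)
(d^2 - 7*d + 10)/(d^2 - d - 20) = (d - 2)/(d + 4)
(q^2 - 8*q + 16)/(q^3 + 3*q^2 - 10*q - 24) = (q^2 - 8*q + 16)/(q^3 + 3*q^2 - 10*q - 24)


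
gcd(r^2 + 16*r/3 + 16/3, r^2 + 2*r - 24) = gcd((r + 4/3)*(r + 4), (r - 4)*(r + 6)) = 1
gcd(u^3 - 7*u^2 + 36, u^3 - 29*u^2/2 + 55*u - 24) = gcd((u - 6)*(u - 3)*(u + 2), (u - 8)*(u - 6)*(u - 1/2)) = u - 6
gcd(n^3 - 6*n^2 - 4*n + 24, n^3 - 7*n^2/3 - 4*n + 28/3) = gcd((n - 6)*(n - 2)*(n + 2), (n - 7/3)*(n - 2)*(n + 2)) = n^2 - 4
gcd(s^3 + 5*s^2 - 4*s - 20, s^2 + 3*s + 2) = s + 2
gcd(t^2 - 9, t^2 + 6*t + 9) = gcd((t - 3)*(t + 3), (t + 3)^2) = t + 3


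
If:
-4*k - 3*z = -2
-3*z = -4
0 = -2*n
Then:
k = -1/2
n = 0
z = 4/3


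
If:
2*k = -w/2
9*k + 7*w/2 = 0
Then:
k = 0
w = 0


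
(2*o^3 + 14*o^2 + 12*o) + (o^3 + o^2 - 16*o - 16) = 3*o^3 + 15*o^2 - 4*o - 16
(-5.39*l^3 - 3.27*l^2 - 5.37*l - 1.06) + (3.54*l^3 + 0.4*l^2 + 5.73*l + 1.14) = -1.85*l^3 - 2.87*l^2 + 0.36*l + 0.0799999999999998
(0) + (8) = 8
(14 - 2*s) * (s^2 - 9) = -2*s^3 + 14*s^2 + 18*s - 126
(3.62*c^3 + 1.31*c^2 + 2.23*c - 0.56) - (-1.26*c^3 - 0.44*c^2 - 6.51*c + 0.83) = 4.88*c^3 + 1.75*c^2 + 8.74*c - 1.39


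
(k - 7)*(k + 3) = k^2 - 4*k - 21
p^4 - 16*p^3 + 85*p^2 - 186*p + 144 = (p - 8)*(p - 3)^2*(p - 2)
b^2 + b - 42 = (b - 6)*(b + 7)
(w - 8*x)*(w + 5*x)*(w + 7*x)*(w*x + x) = w^4*x + 4*w^3*x^2 + w^3*x - 61*w^2*x^3 + 4*w^2*x^2 - 280*w*x^4 - 61*w*x^3 - 280*x^4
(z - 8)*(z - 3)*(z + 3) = z^3 - 8*z^2 - 9*z + 72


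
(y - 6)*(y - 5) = y^2 - 11*y + 30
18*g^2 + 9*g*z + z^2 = (3*g + z)*(6*g + z)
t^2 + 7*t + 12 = (t + 3)*(t + 4)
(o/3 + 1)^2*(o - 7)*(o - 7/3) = o^4/9 - 10*o^3/27 - 92*o^2/27 + 14*o/9 + 49/3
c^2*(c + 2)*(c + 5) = c^4 + 7*c^3 + 10*c^2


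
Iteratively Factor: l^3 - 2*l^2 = (l - 2)*(l^2) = l*(l - 2)*(l)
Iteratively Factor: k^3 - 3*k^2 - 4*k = (k + 1)*(k^2 - 4*k) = k*(k + 1)*(k - 4)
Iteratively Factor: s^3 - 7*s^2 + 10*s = (s)*(s^2 - 7*s + 10) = s*(s - 5)*(s - 2)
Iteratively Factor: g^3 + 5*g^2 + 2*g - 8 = (g + 2)*(g^2 + 3*g - 4) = (g - 1)*(g + 2)*(g + 4)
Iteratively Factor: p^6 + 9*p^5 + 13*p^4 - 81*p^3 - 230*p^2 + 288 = (p + 4)*(p^5 + 5*p^4 - 7*p^3 - 53*p^2 - 18*p + 72) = (p + 2)*(p + 4)*(p^4 + 3*p^3 - 13*p^2 - 27*p + 36) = (p - 1)*(p + 2)*(p + 4)*(p^3 + 4*p^2 - 9*p - 36) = (p - 1)*(p + 2)*(p + 4)^2*(p^2 - 9) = (p - 3)*(p - 1)*(p + 2)*(p + 4)^2*(p + 3)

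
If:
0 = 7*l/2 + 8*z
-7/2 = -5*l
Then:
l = 7/10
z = -49/160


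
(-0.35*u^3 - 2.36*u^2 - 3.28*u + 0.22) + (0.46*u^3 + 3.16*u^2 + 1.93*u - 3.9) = 0.11*u^3 + 0.8*u^2 - 1.35*u - 3.68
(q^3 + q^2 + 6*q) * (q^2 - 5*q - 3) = q^5 - 4*q^4 - 2*q^3 - 33*q^2 - 18*q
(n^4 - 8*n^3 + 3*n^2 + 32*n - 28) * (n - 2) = n^5 - 10*n^4 + 19*n^3 + 26*n^2 - 92*n + 56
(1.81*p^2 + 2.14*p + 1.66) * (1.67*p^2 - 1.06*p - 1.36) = 3.0227*p^4 + 1.6552*p^3 - 1.9578*p^2 - 4.67*p - 2.2576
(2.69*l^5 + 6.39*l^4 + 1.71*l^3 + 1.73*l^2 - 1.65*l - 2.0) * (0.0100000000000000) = 0.0269*l^5 + 0.0639*l^4 + 0.0171*l^3 + 0.0173*l^2 - 0.0165*l - 0.02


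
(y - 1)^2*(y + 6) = y^3 + 4*y^2 - 11*y + 6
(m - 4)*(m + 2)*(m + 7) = m^3 + 5*m^2 - 22*m - 56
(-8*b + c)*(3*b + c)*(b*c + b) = -24*b^3*c - 24*b^3 - 5*b^2*c^2 - 5*b^2*c + b*c^3 + b*c^2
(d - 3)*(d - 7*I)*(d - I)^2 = d^4 - 3*d^3 - 9*I*d^3 - 15*d^2 + 27*I*d^2 + 45*d + 7*I*d - 21*I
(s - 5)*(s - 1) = s^2 - 6*s + 5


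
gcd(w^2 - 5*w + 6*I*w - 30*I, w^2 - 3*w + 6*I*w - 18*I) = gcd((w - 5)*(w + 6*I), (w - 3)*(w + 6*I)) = w + 6*I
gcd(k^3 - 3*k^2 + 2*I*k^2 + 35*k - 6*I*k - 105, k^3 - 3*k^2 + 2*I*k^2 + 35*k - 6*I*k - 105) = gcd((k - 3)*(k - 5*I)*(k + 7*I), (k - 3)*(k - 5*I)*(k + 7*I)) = k^3 + k^2*(-3 + 2*I) + k*(35 - 6*I) - 105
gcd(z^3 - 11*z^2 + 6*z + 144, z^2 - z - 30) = z - 6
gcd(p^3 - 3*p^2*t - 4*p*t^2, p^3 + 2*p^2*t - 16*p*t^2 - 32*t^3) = p - 4*t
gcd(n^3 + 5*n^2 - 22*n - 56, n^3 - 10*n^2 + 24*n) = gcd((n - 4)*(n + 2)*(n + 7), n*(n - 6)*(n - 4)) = n - 4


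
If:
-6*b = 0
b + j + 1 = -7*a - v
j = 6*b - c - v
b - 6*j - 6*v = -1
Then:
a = -1/6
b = 0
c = -1/6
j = 1/6 - v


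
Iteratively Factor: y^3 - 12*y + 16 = (y + 4)*(y^2 - 4*y + 4) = (y - 2)*(y + 4)*(y - 2)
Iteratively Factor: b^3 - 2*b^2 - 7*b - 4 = (b + 1)*(b^2 - 3*b - 4) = (b - 4)*(b + 1)*(b + 1)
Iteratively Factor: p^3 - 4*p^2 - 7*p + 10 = (p + 2)*(p^2 - 6*p + 5) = (p - 5)*(p + 2)*(p - 1)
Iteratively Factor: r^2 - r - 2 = (r - 2)*(r + 1)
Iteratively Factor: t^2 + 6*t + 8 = (t + 2)*(t + 4)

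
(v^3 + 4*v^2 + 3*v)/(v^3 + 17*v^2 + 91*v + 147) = v*(v + 1)/(v^2 + 14*v + 49)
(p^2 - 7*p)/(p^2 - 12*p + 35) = p/(p - 5)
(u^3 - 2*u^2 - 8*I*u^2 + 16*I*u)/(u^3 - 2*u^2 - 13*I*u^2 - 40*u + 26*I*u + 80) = u/(u - 5*I)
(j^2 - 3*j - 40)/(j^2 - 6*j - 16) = (j + 5)/(j + 2)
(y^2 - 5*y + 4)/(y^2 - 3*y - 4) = (y - 1)/(y + 1)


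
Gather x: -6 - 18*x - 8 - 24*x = -42*x - 14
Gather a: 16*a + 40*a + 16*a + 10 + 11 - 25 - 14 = 72*a - 18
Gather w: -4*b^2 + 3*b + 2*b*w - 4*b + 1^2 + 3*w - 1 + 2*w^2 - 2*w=-4*b^2 - b + 2*w^2 + w*(2*b + 1)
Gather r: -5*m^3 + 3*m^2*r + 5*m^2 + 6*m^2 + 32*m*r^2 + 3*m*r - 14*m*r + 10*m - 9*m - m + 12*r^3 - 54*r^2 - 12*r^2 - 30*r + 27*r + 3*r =-5*m^3 + 11*m^2 + 12*r^3 + r^2*(32*m - 66) + r*(3*m^2 - 11*m)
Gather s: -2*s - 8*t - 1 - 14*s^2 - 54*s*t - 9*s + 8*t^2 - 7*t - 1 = -14*s^2 + s*(-54*t - 11) + 8*t^2 - 15*t - 2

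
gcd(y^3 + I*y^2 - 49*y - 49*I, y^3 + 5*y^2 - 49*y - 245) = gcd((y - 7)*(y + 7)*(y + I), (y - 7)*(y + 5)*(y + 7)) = y^2 - 49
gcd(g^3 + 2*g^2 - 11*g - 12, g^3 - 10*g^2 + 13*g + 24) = g^2 - 2*g - 3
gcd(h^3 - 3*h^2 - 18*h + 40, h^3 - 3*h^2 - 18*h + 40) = h^3 - 3*h^2 - 18*h + 40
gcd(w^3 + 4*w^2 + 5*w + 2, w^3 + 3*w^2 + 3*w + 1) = w^2 + 2*w + 1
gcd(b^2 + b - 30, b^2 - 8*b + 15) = b - 5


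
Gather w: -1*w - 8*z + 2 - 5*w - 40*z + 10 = -6*w - 48*z + 12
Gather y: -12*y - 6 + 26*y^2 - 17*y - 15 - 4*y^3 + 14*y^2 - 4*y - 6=-4*y^3 + 40*y^2 - 33*y - 27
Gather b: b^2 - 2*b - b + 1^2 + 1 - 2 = b^2 - 3*b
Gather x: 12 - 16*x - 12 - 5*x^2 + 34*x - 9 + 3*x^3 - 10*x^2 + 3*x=3*x^3 - 15*x^2 + 21*x - 9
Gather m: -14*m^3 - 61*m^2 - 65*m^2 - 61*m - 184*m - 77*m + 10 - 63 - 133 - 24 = -14*m^3 - 126*m^2 - 322*m - 210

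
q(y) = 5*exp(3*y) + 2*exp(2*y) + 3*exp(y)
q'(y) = 15*exp(3*y) + 4*exp(2*y) + 3*exp(y)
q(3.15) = 64699.98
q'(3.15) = 192870.77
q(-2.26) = 0.34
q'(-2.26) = 0.37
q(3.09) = 54105.67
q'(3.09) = 161219.18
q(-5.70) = 0.01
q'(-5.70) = 0.01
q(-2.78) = 0.20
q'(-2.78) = 0.21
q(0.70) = 54.98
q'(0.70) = 144.75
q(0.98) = 116.77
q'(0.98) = 320.13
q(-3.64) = 0.08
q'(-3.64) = 0.08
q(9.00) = 2660372547256.52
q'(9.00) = 7980986273212.78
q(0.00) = 10.00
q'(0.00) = 22.00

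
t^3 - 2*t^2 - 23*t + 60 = (t - 4)*(t - 3)*(t + 5)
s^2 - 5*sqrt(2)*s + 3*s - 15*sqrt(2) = (s + 3)*(s - 5*sqrt(2))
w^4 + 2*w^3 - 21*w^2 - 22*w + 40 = (w - 4)*(w - 1)*(w + 2)*(w + 5)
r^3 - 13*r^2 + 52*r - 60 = (r - 6)*(r - 5)*(r - 2)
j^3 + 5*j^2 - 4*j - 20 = (j - 2)*(j + 2)*(j + 5)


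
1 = 1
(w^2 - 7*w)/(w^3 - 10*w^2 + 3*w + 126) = w/(w^2 - 3*w - 18)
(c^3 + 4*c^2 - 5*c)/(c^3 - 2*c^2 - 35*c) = (c - 1)/(c - 7)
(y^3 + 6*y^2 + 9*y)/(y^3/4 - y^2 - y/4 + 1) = 4*y*(y^2 + 6*y + 9)/(y^3 - 4*y^2 - y + 4)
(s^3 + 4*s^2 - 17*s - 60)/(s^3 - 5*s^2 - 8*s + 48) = (s + 5)/(s - 4)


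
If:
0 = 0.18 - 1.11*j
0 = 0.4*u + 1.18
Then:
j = 0.16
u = -2.95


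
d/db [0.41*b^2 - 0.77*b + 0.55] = 0.82*b - 0.77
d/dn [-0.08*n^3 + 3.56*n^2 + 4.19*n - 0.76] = -0.24*n^2 + 7.12*n + 4.19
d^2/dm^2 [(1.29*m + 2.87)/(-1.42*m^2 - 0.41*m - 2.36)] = (-(1.29*m + 2.87)*(2.84*m + 0.41)*(5.68*m + 0.82) + (10.9908*m + 9.2086)*(1.42*m^2 + 0.41*m + 2.36))/(1.42*m^2 + 0.41*m + 2.36)^3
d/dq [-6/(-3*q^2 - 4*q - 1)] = 12*(-3*q - 2)/(3*q^2 + 4*q + 1)^2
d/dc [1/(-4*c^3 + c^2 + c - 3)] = (12*c^2 - 2*c - 1)/(4*c^3 - c^2 - c + 3)^2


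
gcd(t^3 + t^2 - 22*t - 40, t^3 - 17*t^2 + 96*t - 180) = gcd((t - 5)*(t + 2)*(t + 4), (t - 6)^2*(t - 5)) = t - 5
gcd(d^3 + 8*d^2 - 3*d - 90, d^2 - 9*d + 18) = d - 3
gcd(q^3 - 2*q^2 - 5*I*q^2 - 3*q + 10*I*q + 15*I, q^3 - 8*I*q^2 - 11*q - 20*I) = q - 5*I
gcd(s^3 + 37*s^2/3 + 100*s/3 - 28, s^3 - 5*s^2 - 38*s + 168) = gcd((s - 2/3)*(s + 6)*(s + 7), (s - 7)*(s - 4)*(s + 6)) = s + 6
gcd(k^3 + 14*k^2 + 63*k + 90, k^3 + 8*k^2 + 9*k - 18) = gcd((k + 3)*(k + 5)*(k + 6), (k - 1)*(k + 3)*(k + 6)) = k^2 + 9*k + 18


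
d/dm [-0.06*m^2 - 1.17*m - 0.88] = -0.12*m - 1.17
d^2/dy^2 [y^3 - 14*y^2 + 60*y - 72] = 6*y - 28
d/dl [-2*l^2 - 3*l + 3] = -4*l - 3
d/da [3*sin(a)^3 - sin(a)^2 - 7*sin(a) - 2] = (9*sin(a)^2 - 2*sin(a) - 7)*cos(a)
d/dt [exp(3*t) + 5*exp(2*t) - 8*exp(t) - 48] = (3*exp(2*t) + 10*exp(t) - 8)*exp(t)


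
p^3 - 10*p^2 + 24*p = p*(p - 6)*(p - 4)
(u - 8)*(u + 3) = u^2 - 5*u - 24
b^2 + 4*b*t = b*(b + 4*t)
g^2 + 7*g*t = g*(g + 7*t)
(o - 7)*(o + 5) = o^2 - 2*o - 35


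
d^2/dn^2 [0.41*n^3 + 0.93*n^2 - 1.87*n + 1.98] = 2.46*n + 1.86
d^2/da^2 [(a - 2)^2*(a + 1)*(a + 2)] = 12*a^2 - 6*a - 12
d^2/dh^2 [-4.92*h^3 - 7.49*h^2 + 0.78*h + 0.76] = -29.52*h - 14.98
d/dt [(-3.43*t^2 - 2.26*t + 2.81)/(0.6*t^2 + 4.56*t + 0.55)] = (-14.2848*t^2 - 7.145*t - 14.0566)/(0.36*t^4 + 5.472*t^3 + 21.4536*t^2 + 5.016*t + 0.3025)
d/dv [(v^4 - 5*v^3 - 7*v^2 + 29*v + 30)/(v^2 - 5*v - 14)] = 2*(v^3 - 14*v^2 + 49*v - 32)/(v^2 - 14*v + 49)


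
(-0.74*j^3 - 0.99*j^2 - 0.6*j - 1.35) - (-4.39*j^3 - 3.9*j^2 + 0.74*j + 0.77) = 3.65*j^3 + 2.91*j^2 - 1.34*j - 2.12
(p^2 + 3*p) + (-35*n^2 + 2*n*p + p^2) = -35*n^2 + 2*n*p + 2*p^2 + 3*p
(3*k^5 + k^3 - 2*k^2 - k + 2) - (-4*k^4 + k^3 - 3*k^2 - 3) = 3*k^5 + 4*k^4 + k^2 - k + 5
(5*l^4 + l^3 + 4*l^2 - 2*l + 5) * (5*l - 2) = 25*l^5 - 5*l^4 + 18*l^3 - 18*l^2 + 29*l - 10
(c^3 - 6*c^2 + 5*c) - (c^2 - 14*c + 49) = c^3 - 7*c^2 + 19*c - 49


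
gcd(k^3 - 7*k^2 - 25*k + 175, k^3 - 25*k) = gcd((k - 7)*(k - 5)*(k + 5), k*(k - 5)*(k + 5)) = k^2 - 25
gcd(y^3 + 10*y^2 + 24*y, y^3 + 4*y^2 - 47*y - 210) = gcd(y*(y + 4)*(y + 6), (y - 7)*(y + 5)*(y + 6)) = y + 6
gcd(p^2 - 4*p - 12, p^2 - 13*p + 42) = p - 6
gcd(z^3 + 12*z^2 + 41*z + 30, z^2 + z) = z + 1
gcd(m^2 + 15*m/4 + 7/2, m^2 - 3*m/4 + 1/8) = 1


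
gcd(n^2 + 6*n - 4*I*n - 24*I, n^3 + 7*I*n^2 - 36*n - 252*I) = n + 6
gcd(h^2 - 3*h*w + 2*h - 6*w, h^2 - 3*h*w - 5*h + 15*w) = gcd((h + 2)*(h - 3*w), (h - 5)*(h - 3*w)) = -h + 3*w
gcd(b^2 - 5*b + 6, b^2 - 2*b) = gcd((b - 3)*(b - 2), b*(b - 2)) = b - 2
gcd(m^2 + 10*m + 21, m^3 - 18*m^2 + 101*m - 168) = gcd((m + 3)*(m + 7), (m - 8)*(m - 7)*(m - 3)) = 1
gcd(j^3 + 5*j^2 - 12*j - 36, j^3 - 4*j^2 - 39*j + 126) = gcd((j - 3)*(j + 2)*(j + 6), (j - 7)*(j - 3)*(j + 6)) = j^2 + 3*j - 18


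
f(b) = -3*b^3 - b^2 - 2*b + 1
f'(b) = -9*b^2 - 2*b - 2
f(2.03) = -32.28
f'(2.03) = -43.15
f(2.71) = -71.47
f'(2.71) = -73.52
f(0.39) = -0.11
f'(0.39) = -4.15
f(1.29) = -9.68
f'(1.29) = -19.56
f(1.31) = -10.08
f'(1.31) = -20.06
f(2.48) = -55.87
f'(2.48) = -62.31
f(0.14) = 0.69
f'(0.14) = -2.46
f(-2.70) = 58.16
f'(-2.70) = -62.21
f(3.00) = -95.00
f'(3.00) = -89.00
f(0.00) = 1.00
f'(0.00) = -2.00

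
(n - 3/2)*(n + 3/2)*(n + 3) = n^3 + 3*n^2 - 9*n/4 - 27/4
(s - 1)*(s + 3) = s^2 + 2*s - 3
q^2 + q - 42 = (q - 6)*(q + 7)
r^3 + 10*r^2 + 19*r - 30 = (r - 1)*(r + 5)*(r + 6)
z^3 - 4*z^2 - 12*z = z*(z - 6)*(z + 2)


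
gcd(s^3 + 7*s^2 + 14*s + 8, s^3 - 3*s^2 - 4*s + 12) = s + 2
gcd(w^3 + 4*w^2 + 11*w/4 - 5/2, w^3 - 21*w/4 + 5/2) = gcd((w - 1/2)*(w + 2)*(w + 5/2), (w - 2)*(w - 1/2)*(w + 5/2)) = w^2 + 2*w - 5/4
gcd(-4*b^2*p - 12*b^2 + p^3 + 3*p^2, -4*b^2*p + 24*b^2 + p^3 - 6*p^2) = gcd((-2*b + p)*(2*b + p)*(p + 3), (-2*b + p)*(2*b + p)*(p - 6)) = -4*b^2 + p^2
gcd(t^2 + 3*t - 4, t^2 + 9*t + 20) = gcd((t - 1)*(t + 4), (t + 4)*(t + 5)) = t + 4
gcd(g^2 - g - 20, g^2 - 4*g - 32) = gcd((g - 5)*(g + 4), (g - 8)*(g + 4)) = g + 4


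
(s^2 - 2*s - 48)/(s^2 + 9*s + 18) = (s - 8)/(s + 3)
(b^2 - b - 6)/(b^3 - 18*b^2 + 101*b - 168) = (b + 2)/(b^2 - 15*b + 56)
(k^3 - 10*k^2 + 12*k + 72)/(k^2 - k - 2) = (-k^3 + 10*k^2 - 12*k - 72)/(-k^2 + k + 2)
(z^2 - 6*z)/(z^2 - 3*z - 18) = z/(z + 3)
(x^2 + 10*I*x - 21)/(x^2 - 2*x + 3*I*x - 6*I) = (x + 7*I)/(x - 2)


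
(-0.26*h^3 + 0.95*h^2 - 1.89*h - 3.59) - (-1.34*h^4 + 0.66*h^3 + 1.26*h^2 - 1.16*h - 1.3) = 1.34*h^4 - 0.92*h^3 - 0.31*h^2 - 0.73*h - 2.29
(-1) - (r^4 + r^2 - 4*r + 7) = -r^4 - r^2 + 4*r - 8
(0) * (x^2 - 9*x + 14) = 0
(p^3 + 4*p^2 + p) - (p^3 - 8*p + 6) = 4*p^2 + 9*p - 6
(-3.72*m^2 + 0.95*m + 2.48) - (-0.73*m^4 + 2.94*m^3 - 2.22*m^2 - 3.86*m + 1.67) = 0.73*m^4 - 2.94*m^3 - 1.5*m^2 + 4.81*m + 0.81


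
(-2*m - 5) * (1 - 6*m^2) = 12*m^3 + 30*m^2 - 2*m - 5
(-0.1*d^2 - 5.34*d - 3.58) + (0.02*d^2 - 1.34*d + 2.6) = -0.08*d^2 - 6.68*d - 0.98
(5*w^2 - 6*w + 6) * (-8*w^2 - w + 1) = -40*w^4 + 43*w^3 - 37*w^2 - 12*w + 6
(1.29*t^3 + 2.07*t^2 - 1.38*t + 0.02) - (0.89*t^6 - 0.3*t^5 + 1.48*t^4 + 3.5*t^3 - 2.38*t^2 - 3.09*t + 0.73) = -0.89*t^6 + 0.3*t^5 - 1.48*t^4 - 2.21*t^3 + 4.45*t^2 + 1.71*t - 0.71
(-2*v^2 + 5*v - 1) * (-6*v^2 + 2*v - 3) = 12*v^4 - 34*v^3 + 22*v^2 - 17*v + 3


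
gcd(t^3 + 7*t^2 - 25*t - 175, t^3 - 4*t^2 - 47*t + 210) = t^2 + 2*t - 35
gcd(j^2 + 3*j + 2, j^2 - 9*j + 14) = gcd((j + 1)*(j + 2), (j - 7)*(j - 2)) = 1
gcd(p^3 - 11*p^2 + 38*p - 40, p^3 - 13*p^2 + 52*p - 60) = p^2 - 7*p + 10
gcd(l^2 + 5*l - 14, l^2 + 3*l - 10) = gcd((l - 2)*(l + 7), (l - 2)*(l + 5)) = l - 2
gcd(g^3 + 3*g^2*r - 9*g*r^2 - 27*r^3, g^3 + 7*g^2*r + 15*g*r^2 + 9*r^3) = g^2 + 6*g*r + 9*r^2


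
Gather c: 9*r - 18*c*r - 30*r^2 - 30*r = -18*c*r - 30*r^2 - 21*r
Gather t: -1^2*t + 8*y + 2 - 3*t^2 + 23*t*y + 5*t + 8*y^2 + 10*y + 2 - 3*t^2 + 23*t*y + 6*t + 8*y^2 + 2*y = -6*t^2 + t*(46*y + 10) + 16*y^2 + 20*y + 4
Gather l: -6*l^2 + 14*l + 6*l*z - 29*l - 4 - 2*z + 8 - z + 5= -6*l^2 + l*(6*z - 15) - 3*z + 9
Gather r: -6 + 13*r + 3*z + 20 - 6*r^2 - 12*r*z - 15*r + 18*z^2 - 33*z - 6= -6*r^2 + r*(-12*z - 2) + 18*z^2 - 30*z + 8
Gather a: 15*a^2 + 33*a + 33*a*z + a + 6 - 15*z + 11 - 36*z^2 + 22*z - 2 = 15*a^2 + a*(33*z + 34) - 36*z^2 + 7*z + 15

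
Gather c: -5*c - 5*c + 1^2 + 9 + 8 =18 - 10*c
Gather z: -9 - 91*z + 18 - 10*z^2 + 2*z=-10*z^2 - 89*z + 9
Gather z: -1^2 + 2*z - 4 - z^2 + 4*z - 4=-z^2 + 6*z - 9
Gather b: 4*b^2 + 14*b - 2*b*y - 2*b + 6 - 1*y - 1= 4*b^2 + b*(12 - 2*y) - y + 5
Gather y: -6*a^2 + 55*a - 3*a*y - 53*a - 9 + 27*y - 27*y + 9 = -6*a^2 - 3*a*y + 2*a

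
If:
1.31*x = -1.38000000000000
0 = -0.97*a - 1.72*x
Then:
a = 1.87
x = -1.05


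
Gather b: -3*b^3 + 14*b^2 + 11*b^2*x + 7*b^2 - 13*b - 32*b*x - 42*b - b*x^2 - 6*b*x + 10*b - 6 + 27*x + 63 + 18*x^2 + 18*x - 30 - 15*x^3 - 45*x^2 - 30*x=-3*b^3 + b^2*(11*x + 21) + b*(-x^2 - 38*x - 45) - 15*x^3 - 27*x^2 + 15*x + 27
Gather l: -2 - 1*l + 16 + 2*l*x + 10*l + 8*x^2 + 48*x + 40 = l*(2*x + 9) + 8*x^2 + 48*x + 54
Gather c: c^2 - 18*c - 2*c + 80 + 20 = c^2 - 20*c + 100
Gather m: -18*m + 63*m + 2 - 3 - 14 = 45*m - 15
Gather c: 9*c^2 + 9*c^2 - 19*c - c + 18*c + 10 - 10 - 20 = 18*c^2 - 2*c - 20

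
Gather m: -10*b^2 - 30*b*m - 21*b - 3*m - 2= -10*b^2 - 21*b + m*(-30*b - 3) - 2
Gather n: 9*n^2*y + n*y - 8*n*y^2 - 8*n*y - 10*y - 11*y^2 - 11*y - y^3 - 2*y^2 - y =9*n^2*y + n*(-8*y^2 - 7*y) - y^3 - 13*y^2 - 22*y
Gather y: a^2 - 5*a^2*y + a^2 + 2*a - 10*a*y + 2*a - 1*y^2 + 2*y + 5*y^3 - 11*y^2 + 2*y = 2*a^2 + 4*a + 5*y^3 - 12*y^2 + y*(-5*a^2 - 10*a + 4)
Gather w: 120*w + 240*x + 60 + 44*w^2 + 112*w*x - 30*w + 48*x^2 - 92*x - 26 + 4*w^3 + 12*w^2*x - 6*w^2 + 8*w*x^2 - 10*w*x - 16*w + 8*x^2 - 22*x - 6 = 4*w^3 + w^2*(12*x + 38) + w*(8*x^2 + 102*x + 74) + 56*x^2 + 126*x + 28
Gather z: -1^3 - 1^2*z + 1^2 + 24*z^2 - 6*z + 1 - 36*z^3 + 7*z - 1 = -36*z^3 + 24*z^2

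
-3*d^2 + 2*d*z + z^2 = (-d + z)*(3*d + z)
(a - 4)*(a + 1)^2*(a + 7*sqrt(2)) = a^4 - 2*a^3 + 7*sqrt(2)*a^3 - 14*sqrt(2)*a^2 - 7*a^2 - 49*sqrt(2)*a - 4*a - 28*sqrt(2)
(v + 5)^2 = v^2 + 10*v + 25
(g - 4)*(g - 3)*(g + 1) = g^3 - 6*g^2 + 5*g + 12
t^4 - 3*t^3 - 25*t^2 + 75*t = t*(t - 5)*(t - 3)*(t + 5)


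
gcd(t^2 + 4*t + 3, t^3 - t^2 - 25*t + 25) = 1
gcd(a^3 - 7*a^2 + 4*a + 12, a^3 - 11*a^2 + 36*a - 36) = a^2 - 8*a + 12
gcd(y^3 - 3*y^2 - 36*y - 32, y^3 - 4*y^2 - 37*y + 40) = y - 8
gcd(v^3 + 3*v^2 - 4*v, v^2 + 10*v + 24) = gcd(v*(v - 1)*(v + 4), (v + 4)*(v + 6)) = v + 4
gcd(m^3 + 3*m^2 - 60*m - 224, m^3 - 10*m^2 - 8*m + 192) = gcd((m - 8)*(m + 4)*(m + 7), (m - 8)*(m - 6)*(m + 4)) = m^2 - 4*m - 32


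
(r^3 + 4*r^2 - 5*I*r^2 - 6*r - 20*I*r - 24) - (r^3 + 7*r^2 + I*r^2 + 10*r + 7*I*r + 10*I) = -3*r^2 - 6*I*r^2 - 16*r - 27*I*r - 24 - 10*I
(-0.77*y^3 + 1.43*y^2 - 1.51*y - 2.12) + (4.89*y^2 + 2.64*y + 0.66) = -0.77*y^3 + 6.32*y^2 + 1.13*y - 1.46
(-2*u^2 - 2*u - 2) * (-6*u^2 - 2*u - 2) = 12*u^4 + 16*u^3 + 20*u^2 + 8*u + 4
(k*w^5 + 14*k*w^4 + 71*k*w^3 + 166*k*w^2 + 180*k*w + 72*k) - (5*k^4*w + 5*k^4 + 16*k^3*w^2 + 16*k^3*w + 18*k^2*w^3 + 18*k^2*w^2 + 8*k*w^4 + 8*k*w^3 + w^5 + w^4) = -5*k^4*w - 5*k^4 - 16*k^3*w^2 - 16*k^3*w - 18*k^2*w^3 - 18*k^2*w^2 + k*w^5 + 6*k*w^4 + 63*k*w^3 + 166*k*w^2 + 180*k*w + 72*k - w^5 - w^4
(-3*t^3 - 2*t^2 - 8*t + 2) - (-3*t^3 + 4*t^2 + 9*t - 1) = -6*t^2 - 17*t + 3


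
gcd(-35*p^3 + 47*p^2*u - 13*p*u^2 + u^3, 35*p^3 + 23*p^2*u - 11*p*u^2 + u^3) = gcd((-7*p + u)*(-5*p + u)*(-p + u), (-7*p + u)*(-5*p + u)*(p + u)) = 35*p^2 - 12*p*u + u^2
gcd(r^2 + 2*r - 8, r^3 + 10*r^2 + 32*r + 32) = r + 4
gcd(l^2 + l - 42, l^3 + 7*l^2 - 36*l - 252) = l^2 + l - 42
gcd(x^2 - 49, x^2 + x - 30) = 1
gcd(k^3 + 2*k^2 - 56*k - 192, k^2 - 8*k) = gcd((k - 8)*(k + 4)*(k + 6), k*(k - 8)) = k - 8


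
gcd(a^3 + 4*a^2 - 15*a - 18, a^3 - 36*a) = a + 6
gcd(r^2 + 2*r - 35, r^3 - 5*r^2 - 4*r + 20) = r - 5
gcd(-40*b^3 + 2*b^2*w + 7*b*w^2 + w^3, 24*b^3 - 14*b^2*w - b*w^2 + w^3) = -8*b^2 + 2*b*w + w^2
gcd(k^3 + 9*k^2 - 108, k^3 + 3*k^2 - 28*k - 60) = k + 6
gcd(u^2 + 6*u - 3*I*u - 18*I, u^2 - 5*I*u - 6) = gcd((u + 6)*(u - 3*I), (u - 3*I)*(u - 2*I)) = u - 3*I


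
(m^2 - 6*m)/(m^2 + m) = (m - 6)/(m + 1)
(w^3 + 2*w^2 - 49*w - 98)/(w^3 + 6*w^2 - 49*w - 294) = (w + 2)/(w + 6)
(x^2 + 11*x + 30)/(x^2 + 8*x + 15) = (x + 6)/(x + 3)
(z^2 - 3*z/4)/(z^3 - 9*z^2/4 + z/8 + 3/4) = 2*z/(2*z^2 - 3*z - 2)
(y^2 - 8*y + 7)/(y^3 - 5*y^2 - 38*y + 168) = (y - 1)/(y^2 + 2*y - 24)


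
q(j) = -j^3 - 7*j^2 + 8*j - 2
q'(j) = -3*j^2 - 14*j + 8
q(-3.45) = -71.85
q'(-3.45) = 20.59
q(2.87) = -60.34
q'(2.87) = -56.89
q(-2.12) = -40.89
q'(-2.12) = 24.20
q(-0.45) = -6.93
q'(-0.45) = 13.69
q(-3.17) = -65.85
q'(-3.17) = 22.23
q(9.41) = -1379.79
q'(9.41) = -389.38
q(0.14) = -1.02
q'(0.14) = 5.98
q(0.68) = -0.11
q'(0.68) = -2.91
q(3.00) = -68.00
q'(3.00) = -61.00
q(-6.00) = -86.00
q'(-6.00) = -16.00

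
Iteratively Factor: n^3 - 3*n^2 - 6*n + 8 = (n - 4)*(n^2 + n - 2) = (n - 4)*(n - 1)*(n + 2)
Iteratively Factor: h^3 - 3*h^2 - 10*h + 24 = (h - 2)*(h^2 - h - 12) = (h - 2)*(h + 3)*(h - 4)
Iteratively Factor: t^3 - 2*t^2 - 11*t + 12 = (t - 1)*(t^2 - t - 12) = (t - 4)*(t - 1)*(t + 3)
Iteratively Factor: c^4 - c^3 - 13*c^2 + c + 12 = (c - 1)*(c^3 - 13*c - 12) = (c - 4)*(c - 1)*(c^2 + 4*c + 3) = (c - 4)*(c - 1)*(c + 1)*(c + 3)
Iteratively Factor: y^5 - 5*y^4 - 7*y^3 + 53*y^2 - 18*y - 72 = (y - 4)*(y^4 - y^3 - 11*y^2 + 9*y + 18) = (y - 4)*(y - 2)*(y^3 + y^2 - 9*y - 9) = (y - 4)*(y - 2)*(y + 1)*(y^2 - 9) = (y - 4)*(y - 2)*(y + 1)*(y + 3)*(y - 3)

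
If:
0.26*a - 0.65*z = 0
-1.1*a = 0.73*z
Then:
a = 0.00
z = 0.00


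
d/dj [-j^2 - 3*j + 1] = -2*j - 3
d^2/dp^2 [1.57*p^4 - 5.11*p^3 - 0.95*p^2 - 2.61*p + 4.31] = 18.84*p^2 - 30.66*p - 1.9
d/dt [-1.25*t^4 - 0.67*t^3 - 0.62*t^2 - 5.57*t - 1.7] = -5.0*t^3 - 2.01*t^2 - 1.24*t - 5.57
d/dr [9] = 0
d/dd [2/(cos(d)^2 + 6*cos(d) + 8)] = 4*(cos(d) + 3)*sin(d)/(cos(d)^2 + 6*cos(d) + 8)^2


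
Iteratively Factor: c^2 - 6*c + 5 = (c - 1)*(c - 5)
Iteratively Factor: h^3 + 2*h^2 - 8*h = (h - 2)*(h^2 + 4*h) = h*(h - 2)*(h + 4)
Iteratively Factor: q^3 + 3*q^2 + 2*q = (q + 2)*(q^2 + q) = (q + 1)*(q + 2)*(q)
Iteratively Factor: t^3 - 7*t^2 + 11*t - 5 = (t - 1)*(t^2 - 6*t + 5) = (t - 5)*(t - 1)*(t - 1)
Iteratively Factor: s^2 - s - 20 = (s + 4)*(s - 5)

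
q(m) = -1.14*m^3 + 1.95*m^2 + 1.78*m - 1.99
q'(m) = -3.42*m^2 + 3.9*m + 1.78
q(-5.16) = 197.37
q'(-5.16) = -109.40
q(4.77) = -72.86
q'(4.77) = -57.43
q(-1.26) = 1.14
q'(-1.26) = -8.56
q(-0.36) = -2.32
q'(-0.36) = -0.07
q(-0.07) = -2.10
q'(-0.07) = 1.49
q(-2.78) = 32.62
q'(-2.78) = -35.49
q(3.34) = -16.77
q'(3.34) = -23.35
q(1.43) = 1.21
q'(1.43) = 0.36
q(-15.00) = 4257.56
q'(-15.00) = -826.22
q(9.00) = -659.08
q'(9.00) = -240.14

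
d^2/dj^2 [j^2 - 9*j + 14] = 2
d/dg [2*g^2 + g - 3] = 4*g + 1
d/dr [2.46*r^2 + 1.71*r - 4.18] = 4.92*r + 1.71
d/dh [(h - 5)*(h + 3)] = 2*h - 2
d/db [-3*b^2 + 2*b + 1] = 2 - 6*b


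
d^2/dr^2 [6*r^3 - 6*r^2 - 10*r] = 36*r - 12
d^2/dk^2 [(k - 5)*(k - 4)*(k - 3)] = 6*k - 24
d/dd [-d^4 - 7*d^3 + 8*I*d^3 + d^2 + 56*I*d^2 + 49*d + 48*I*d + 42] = -4*d^3 + d^2*(-21 + 24*I) + d*(2 + 112*I) + 49 + 48*I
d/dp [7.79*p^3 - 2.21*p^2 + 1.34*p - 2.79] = 23.37*p^2 - 4.42*p + 1.34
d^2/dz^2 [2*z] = 0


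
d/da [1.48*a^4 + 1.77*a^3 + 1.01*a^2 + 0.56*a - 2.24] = 5.92*a^3 + 5.31*a^2 + 2.02*a + 0.56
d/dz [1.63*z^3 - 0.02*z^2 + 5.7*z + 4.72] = 4.89*z^2 - 0.04*z + 5.7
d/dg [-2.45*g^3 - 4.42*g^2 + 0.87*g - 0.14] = -7.35*g^2 - 8.84*g + 0.87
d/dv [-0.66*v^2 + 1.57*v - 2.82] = 1.57 - 1.32*v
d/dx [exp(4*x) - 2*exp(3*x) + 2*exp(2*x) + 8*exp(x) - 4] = (4*exp(3*x) - 6*exp(2*x) + 4*exp(x) + 8)*exp(x)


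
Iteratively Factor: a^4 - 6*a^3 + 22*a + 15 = (a + 1)*(a^3 - 7*a^2 + 7*a + 15) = (a + 1)^2*(a^2 - 8*a + 15) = (a - 5)*(a + 1)^2*(a - 3)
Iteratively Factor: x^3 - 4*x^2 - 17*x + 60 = (x + 4)*(x^2 - 8*x + 15) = (x - 5)*(x + 4)*(x - 3)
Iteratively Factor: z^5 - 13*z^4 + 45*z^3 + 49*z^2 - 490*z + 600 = (z - 4)*(z^4 - 9*z^3 + 9*z^2 + 85*z - 150) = (z - 5)*(z - 4)*(z^3 - 4*z^2 - 11*z + 30) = (z - 5)*(z - 4)*(z + 3)*(z^2 - 7*z + 10) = (z - 5)*(z - 4)*(z - 2)*(z + 3)*(z - 5)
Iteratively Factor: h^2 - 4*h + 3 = (h - 3)*(h - 1)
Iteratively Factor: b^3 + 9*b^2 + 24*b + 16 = (b + 4)*(b^2 + 5*b + 4) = (b + 1)*(b + 4)*(b + 4)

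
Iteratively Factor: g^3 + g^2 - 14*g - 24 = (g + 2)*(g^2 - g - 12) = (g - 4)*(g + 2)*(g + 3)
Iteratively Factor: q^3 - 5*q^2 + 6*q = (q - 2)*(q^2 - 3*q) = (q - 3)*(q - 2)*(q)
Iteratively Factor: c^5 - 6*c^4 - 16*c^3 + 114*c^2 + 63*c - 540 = (c + 3)*(c^4 - 9*c^3 + 11*c^2 + 81*c - 180) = (c + 3)^2*(c^3 - 12*c^2 + 47*c - 60) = (c - 4)*(c + 3)^2*(c^2 - 8*c + 15) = (c - 5)*(c - 4)*(c + 3)^2*(c - 3)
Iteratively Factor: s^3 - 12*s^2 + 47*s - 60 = (s - 5)*(s^2 - 7*s + 12) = (s - 5)*(s - 4)*(s - 3)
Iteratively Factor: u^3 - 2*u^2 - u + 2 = (u + 1)*(u^2 - 3*u + 2) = (u - 1)*(u + 1)*(u - 2)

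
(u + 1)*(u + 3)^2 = u^3 + 7*u^2 + 15*u + 9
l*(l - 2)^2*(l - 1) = l^4 - 5*l^3 + 8*l^2 - 4*l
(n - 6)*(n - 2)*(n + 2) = n^3 - 6*n^2 - 4*n + 24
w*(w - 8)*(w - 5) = w^3 - 13*w^2 + 40*w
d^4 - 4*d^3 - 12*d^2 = d^2*(d - 6)*(d + 2)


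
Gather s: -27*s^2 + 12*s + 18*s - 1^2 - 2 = -27*s^2 + 30*s - 3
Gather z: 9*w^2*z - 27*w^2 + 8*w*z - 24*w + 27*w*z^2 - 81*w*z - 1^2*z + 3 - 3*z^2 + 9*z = -27*w^2 - 24*w + z^2*(27*w - 3) + z*(9*w^2 - 73*w + 8) + 3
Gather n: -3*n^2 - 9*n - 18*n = -3*n^2 - 27*n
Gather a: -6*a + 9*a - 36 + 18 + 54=3*a + 36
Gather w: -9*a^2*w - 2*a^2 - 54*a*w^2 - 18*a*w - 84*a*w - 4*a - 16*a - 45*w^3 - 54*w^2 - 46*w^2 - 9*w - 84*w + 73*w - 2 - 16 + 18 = -2*a^2 - 20*a - 45*w^3 + w^2*(-54*a - 100) + w*(-9*a^2 - 102*a - 20)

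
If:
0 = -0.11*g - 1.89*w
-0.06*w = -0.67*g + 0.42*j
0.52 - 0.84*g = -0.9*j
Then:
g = -0.86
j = -1.38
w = 0.05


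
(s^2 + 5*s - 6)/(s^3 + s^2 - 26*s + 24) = 1/(s - 4)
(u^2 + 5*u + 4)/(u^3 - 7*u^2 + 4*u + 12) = (u + 4)/(u^2 - 8*u + 12)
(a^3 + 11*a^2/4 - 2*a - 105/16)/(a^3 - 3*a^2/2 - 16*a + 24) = (8*a^2 + 34*a + 35)/(8*(a^2 - 16))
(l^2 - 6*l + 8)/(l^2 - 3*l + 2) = (l - 4)/(l - 1)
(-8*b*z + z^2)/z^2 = (-8*b + z)/z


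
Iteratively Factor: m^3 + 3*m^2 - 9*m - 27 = (m + 3)*(m^2 - 9) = (m - 3)*(m + 3)*(m + 3)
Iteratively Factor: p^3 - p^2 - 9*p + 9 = (p - 1)*(p^2 - 9) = (p - 1)*(p + 3)*(p - 3)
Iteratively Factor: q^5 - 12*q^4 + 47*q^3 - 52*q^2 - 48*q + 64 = (q - 4)*(q^4 - 8*q^3 + 15*q^2 + 8*q - 16) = (q - 4)^2*(q^3 - 4*q^2 - q + 4) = (q - 4)^3*(q^2 - 1) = (q - 4)^3*(q - 1)*(q + 1)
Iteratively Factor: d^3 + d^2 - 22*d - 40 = (d + 4)*(d^2 - 3*d - 10) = (d + 2)*(d + 4)*(d - 5)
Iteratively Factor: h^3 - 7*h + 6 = (h + 3)*(h^2 - 3*h + 2) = (h - 1)*(h + 3)*(h - 2)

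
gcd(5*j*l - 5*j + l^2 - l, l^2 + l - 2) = l - 1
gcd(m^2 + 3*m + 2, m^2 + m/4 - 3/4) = m + 1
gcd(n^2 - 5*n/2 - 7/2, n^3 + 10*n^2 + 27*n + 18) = n + 1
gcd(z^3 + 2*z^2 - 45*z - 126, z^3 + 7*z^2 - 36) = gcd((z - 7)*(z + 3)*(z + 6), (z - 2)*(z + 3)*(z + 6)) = z^2 + 9*z + 18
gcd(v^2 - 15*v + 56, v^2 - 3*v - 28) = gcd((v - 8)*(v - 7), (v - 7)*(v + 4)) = v - 7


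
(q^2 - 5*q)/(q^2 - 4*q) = (q - 5)/(q - 4)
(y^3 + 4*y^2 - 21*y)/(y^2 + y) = (y^2 + 4*y - 21)/(y + 1)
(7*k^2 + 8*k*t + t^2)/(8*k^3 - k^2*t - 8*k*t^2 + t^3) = (7*k + t)/(8*k^2 - 9*k*t + t^2)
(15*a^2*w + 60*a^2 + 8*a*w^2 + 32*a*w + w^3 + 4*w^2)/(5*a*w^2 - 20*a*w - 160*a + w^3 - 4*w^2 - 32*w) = (3*a + w)/(w - 8)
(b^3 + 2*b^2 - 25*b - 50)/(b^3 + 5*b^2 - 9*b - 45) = (b^2 - 3*b - 10)/(b^2 - 9)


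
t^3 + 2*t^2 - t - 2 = (t - 1)*(t + 1)*(t + 2)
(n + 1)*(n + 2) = n^2 + 3*n + 2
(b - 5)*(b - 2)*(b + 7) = b^3 - 39*b + 70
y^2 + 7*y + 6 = (y + 1)*(y + 6)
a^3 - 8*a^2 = a^2*(a - 8)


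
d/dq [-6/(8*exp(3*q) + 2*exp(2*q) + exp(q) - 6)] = (144*exp(2*q) + 24*exp(q) + 6)*exp(q)/(8*exp(3*q) + 2*exp(2*q) + exp(q) - 6)^2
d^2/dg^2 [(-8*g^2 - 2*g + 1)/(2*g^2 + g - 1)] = 2*(8*g^3 - 36*g^2 - 6*g - 7)/(8*g^6 + 12*g^5 - 6*g^4 - 11*g^3 + 3*g^2 + 3*g - 1)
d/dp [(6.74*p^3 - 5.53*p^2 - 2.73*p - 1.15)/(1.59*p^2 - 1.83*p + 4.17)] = (10.7166*p^4 - 24.6684*p^3 + 98.778*p^2 - 42.4632*p - 13.4886)/(2.5281*p^4 - 5.8194*p^3 + 16.6095*p^2 - 15.2622*p + 17.3889)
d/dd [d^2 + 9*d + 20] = 2*d + 9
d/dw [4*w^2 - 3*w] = 8*w - 3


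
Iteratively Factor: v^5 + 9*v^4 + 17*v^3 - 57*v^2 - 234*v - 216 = (v + 3)*(v^4 + 6*v^3 - v^2 - 54*v - 72) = (v + 2)*(v + 3)*(v^3 + 4*v^2 - 9*v - 36) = (v + 2)*(v + 3)^2*(v^2 + v - 12) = (v + 2)*(v + 3)^2*(v + 4)*(v - 3)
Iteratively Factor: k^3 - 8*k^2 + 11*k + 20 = (k + 1)*(k^2 - 9*k + 20) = (k - 4)*(k + 1)*(k - 5)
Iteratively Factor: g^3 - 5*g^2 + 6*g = (g - 2)*(g^2 - 3*g) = (g - 3)*(g - 2)*(g)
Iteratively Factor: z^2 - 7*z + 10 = (z - 2)*(z - 5)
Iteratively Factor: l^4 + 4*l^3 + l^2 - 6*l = (l)*(l^3 + 4*l^2 + l - 6) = l*(l - 1)*(l^2 + 5*l + 6) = l*(l - 1)*(l + 2)*(l + 3)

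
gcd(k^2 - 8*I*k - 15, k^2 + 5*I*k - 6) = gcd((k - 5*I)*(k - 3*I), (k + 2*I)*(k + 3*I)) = 1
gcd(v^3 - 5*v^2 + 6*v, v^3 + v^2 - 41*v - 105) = 1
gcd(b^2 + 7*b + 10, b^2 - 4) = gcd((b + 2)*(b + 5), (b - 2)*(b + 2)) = b + 2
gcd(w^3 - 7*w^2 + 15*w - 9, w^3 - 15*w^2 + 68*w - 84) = 1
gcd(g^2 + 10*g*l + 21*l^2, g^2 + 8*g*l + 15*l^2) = g + 3*l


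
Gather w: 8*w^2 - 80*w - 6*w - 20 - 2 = 8*w^2 - 86*w - 22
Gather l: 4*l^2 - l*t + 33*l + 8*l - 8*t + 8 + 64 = 4*l^2 + l*(41 - t) - 8*t + 72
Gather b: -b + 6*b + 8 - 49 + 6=5*b - 35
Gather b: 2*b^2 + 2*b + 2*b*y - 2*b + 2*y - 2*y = 2*b^2 + 2*b*y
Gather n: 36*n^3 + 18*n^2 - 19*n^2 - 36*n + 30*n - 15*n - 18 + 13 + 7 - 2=36*n^3 - n^2 - 21*n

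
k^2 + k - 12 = (k - 3)*(k + 4)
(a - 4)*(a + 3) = a^2 - a - 12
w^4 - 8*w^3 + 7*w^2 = w^2*(w - 7)*(w - 1)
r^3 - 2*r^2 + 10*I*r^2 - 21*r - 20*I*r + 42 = (r - 2)*(r + 3*I)*(r + 7*I)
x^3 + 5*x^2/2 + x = x*(x + 1/2)*(x + 2)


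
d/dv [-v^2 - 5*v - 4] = -2*v - 5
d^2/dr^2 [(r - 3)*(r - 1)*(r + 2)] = 6*r - 4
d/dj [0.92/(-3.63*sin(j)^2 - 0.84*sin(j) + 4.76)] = (6.6792*sin(j) + 0.7728)*cos(j)/(3.63*sin(j)^2 + 0.84*sin(j) - 4.76)^2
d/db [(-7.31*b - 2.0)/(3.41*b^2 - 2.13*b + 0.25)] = (24.9271*b^2 + 13.64*b - 6.0875)/(11.6281*b^4 - 14.5266*b^3 + 6.2419*b^2 - 1.065*b + 0.0625)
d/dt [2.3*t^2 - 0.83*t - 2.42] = 4.6*t - 0.83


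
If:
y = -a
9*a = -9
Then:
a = -1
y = 1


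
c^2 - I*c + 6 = (c - 3*I)*(c + 2*I)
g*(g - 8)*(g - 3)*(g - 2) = g^4 - 13*g^3 + 46*g^2 - 48*g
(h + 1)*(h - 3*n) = h^2 - 3*h*n + h - 3*n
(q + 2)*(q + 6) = q^2 + 8*q + 12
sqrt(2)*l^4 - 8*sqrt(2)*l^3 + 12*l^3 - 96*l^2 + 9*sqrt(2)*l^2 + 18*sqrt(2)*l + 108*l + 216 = (l - 6)*(l - 3)*(l + 6*sqrt(2))*(sqrt(2)*l + sqrt(2))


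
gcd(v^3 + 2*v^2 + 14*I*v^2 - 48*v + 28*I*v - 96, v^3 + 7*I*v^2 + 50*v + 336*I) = v^2 + 14*I*v - 48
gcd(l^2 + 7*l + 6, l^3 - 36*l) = l + 6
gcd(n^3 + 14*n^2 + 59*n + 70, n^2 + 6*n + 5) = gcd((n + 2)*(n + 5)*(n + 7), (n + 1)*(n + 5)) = n + 5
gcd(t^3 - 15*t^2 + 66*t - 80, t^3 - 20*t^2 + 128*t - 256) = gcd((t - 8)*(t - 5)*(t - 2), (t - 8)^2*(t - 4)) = t - 8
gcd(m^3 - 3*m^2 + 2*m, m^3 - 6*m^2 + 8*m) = m^2 - 2*m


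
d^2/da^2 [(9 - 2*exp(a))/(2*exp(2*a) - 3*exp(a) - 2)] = (-8*exp(4*a) + 132*exp(3*a) - 210*exp(2*a) + 237*exp(a) - 62)*exp(a)/(8*exp(6*a) - 36*exp(5*a) + 30*exp(4*a) + 45*exp(3*a) - 30*exp(2*a) - 36*exp(a) - 8)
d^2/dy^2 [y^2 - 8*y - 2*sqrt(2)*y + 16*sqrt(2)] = 2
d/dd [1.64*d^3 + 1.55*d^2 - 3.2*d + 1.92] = 4.92*d^2 + 3.1*d - 3.2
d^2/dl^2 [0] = 0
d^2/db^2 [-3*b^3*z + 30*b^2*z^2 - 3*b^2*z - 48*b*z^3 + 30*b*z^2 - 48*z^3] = 6*z*(-3*b + 10*z - 1)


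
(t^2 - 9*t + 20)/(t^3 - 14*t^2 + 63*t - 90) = (t - 4)/(t^2 - 9*t + 18)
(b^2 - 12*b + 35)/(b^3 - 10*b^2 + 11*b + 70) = 1/(b + 2)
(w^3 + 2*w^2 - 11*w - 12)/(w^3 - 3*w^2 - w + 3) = (w + 4)/(w - 1)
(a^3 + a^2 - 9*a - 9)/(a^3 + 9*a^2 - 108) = (a^2 + 4*a + 3)/(a^2 + 12*a + 36)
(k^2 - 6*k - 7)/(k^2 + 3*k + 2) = (k - 7)/(k + 2)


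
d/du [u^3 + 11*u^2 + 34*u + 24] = 3*u^2 + 22*u + 34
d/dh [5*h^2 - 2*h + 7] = 10*h - 2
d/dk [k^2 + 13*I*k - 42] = 2*k + 13*I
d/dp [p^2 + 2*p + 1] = 2*p + 2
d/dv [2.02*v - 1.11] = 2.02000000000000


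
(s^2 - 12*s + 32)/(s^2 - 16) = (s - 8)/(s + 4)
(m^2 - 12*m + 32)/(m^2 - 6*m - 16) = (m - 4)/(m + 2)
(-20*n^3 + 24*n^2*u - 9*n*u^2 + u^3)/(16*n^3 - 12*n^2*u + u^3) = (-5*n + u)/(4*n + u)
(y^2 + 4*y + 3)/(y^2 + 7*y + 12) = (y + 1)/(y + 4)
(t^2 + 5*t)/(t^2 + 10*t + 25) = t/(t + 5)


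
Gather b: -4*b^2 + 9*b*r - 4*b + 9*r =-4*b^2 + b*(9*r - 4) + 9*r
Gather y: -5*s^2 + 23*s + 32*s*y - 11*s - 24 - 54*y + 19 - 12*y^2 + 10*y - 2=-5*s^2 + 12*s - 12*y^2 + y*(32*s - 44) - 7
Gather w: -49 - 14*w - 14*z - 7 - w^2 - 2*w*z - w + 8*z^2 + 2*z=-w^2 + w*(-2*z - 15) + 8*z^2 - 12*z - 56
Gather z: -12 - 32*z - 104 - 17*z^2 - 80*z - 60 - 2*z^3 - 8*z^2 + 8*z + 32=-2*z^3 - 25*z^2 - 104*z - 144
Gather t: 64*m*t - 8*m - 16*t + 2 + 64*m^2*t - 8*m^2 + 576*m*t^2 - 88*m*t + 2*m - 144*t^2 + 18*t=-8*m^2 - 6*m + t^2*(576*m - 144) + t*(64*m^2 - 24*m + 2) + 2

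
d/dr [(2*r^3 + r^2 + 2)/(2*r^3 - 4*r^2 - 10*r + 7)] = 10*(-r^4 - 4*r^3 + 2*r^2 + 3*r + 2)/(4*r^6 - 16*r^5 - 24*r^4 + 108*r^3 + 44*r^2 - 140*r + 49)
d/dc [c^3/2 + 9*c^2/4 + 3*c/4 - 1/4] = 3*c^2/2 + 9*c/2 + 3/4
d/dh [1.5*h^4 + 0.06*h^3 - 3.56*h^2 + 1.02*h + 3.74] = 6.0*h^3 + 0.18*h^2 - 7.12*h + 1.02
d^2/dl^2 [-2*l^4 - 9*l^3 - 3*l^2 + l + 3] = -24*l^2 - 54*l - 6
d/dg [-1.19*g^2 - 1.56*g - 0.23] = -2.38*g - 1.56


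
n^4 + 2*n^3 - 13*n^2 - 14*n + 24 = (n - 3)*(n - 1)*(n + 2)*(n + 4)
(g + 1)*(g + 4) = g^2 + 5*g + 4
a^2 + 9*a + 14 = (a + 2)*(a + 7)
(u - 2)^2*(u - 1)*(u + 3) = u^4 - 2*u^3 - 7*u^2 + 20*u - 12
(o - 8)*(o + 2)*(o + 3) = o^3 - 3*o^2 - 34*o - 48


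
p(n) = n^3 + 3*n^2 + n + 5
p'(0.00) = 1.00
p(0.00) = 5.00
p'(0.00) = 1.00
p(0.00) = 5.00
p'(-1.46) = -1.37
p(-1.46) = 6.82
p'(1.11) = 11.36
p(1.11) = 11.17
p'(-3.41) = 15.42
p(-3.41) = -3.18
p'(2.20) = 28.72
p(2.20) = 32.37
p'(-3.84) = 22.20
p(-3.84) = -11.23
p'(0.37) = 3.63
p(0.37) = 5.83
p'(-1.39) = -1.54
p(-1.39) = 6.72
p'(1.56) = 17.66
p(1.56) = 17.66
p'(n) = 3*n^2 + 6*n + 1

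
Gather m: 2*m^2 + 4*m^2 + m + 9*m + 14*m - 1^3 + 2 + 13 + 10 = 6*m^2 + 24*m + 24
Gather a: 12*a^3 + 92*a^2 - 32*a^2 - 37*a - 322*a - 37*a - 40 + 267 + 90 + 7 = 12*a^3 + 60*a^2 - 396*a + 324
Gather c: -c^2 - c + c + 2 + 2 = 4 - c^2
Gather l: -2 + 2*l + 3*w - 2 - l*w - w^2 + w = l*(2 - w) - w^2 + 4*w - 4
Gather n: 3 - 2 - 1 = 0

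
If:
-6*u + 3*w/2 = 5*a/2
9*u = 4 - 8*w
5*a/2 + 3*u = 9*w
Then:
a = -264/145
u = 20/29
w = -8/29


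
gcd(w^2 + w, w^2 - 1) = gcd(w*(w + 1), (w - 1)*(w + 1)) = w + 1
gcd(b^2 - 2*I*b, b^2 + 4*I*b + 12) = b - 2*I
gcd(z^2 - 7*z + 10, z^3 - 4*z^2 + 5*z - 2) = z - 2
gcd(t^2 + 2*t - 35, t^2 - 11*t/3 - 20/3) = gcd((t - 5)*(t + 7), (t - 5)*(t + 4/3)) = t - 5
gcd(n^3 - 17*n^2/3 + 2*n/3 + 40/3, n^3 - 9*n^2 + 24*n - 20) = n^2 - 7*n + 10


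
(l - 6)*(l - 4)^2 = l^3 - 14*l^2 + 64*l - 96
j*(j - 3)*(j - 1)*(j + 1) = j^4 - 3*j^3 - j^2 + 3*j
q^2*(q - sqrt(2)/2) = q^3 - sqrt(2)*q^2/2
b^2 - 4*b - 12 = (b - 6)*(b + 2)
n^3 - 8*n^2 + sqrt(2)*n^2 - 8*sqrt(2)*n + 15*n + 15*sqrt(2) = (n - 5)*(n - 3)*(n + sqrt(2))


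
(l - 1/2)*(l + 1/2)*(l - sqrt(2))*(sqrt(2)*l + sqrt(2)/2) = sqrt(2)*l^4 - 2*l^3 + sqrt(2)*l^3/2 - l^2 - sqrt(2)*l^2/4 - sqrt(2)*l/8 + l/2 + 1/4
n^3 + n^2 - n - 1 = (n - 1)*(n + 1)^2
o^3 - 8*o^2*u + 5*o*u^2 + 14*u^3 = (o - 7*u)*(o - 2*u)*(o + u)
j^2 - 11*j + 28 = (j - 7)*(j - 4)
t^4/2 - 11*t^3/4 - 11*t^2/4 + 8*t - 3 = (t/2 + 1)*(t - 6)*(t - 1)*(t - 1/2)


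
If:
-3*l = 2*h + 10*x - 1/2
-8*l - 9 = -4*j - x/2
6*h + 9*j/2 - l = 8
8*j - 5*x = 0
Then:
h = 8581/7920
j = 19/198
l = -1409/1320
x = 76/495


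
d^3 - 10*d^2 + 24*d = d*(d - 6)*(d - 4)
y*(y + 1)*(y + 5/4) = y^3 + 9*y^2/4 + 5*y/4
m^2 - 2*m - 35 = (m - 7)*(m + 5)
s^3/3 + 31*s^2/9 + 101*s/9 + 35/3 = (s/3 + 1)*(s + 7/3)*(s + 5)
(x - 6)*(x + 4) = x^2 - 2*x - 24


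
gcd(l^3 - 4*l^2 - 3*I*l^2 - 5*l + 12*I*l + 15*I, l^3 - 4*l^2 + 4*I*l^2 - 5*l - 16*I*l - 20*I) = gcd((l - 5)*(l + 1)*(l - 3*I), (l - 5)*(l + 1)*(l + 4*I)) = l^2 - 4*l - 5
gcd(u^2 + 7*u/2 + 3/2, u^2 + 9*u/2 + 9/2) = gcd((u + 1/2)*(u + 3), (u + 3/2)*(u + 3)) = u + 3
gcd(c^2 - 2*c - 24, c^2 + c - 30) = 1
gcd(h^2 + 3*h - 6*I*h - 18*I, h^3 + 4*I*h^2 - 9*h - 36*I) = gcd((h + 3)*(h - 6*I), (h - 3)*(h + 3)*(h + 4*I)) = h + 3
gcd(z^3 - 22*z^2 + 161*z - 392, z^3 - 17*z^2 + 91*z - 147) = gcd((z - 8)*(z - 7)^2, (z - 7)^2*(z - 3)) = z^2 - 14*z + 49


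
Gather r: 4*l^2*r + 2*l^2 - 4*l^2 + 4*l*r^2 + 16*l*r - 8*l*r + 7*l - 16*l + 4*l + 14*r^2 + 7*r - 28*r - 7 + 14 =-2*l^2 - 5*l + r^2*(4*l + 14) + r*(4*l^2 + 8*l - 21) + 7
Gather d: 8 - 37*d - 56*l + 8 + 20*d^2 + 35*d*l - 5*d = 20*d^2 + d*(35*l - 42) - 56*l + 16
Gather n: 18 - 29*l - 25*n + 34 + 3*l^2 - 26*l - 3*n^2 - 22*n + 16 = 3*l^2 - 55*l - 3*n^2 - 47*n + 68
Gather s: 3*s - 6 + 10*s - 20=13*s - 26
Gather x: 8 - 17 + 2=-7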